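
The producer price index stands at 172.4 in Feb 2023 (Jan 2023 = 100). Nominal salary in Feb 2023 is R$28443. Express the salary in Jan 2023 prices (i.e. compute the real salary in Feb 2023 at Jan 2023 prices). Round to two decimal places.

16498.26

Real = Nominal ÷ (Index/100) = 28443 ÷ (172.4/100)
     = 28443 ÷ 1.724 = 16498.2599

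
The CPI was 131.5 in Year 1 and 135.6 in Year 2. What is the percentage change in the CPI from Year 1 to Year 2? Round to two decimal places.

Change = (135.6 − 131.5) / 131.5 × 100
       = 4.1 / 131.5 × 100 = 3.1179%

3.12%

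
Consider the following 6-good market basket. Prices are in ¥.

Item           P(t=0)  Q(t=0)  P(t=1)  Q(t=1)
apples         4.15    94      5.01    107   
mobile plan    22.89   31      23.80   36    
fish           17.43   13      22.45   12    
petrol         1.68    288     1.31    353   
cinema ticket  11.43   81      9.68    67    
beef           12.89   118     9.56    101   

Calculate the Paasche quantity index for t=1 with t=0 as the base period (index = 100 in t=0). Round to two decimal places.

98.65

Paasche quantity index uses current-period prices as weights.
ΣP(t=1)·Q(t=1) = 5.01×107 + 23.80×36 + 22.45×12 + 1.31×353 + 9.68×67 + 9.56×101 = 536.07 + 856.8 + 269.4 + 462.43 + 648.56 + 965.56 = 3738.82
ΣP(t=1)·Q(t=0) = 5.01×94 + 23.80×31 + 22.45×13 + 1.31×288 + 9.68×81 + 9.56×118 = 470.94 + 737.8 + 291.85 + 377.28 + 784.08 + 1128.08 = 3790.03
Index = 3738.82 / 3790.03 × 100 = 98.6488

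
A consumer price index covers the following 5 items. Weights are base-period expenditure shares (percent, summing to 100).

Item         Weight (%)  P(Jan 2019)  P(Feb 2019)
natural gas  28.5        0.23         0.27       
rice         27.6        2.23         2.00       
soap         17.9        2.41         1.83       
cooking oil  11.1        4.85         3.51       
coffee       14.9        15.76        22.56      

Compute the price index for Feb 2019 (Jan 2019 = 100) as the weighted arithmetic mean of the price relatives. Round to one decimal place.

101.2

natural gas: 28.5 × (0.27/0.23) = 28.5 × 1.173913 = 33.4565
rice: 27.6 × (2.00/2.23) = 27.6 × 0.896861 = 24.7534
soap: 17.9 × (1.83/2.41) = 17.9 × 0.759336 = 13.5921
cooking oil: 11.1 × (3.51/4.85) = 11.1 × 0.723711 = 8.0332
coffee: 14.9 × (22.56/15.76) = 14.9 × 1.431472 = 21.3289
Index = Σ wᵢ·(p₁ᵢ/p₀ᵢ) = 33.4565 + 24.7534 + 13.5921 + 8.0332 + 21.3289 = 101.1641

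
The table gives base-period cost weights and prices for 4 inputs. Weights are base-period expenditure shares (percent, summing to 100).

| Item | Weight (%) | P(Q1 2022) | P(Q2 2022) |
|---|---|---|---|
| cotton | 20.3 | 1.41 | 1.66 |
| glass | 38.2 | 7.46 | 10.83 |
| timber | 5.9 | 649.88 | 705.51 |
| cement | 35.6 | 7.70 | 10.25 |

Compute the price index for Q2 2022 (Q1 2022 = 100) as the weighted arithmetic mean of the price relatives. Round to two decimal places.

cotton: 20.3 × (1.66/1.41) = 20.3 × 1.177305 = 23.8993
glass: 38.2 × (10.83/7.46) = 38.2 × 1.451743 = 55.4566
timber: 5.9 × (705.51/649.88) = 5.9 × 1.085600 = 6.4050
cement: 35.6 × (10.25/7.70) = 35.6 × 1.331169 = 47.3896
Index = Σ wᵢ·(p₁ᵢ/p₀ᵢ) = 23.8993 + 55.4566 + 6.4050 + 47.3896 = 133.1505

133.15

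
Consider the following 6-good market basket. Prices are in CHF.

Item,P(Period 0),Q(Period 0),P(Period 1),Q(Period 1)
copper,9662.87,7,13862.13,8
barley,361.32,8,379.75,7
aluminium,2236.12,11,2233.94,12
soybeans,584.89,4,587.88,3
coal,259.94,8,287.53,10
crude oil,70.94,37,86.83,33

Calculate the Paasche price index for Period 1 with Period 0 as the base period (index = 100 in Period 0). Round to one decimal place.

Paasche price index uses current-period quantities as weights.
ΣP(Period 1)·Q(Period 1) = 13862.13×8 + 379.75×7 + 2233.94×12 + 587.88×3 + 287.53×10 + 86.83×33 = 110897.04 + 2658.25 + 26807.28 + 1763.64 + 2875.3 + 2865.39 = 147866.9
ΣP(Period 0)·Q(Period 1) = 9662.87×8 + 361.32×7 + 2236.12×12 + 584.89×3 + 259.94×10 + 70.94×33 = 77302.96 + 2529.24 + 26833.44 + 1754.67 + 2599.4 + 2341.02 = 113360.73
Index = 147866.9 / 113360.73 × 100 = 130.4393

130.4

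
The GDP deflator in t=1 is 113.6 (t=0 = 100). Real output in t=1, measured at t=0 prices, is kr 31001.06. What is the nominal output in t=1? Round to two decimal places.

Nominal = Real × (Index/100) = 31001.06 × (113.6/100)
        = 31001.06 × 1.136 = 35217.2042

35217.20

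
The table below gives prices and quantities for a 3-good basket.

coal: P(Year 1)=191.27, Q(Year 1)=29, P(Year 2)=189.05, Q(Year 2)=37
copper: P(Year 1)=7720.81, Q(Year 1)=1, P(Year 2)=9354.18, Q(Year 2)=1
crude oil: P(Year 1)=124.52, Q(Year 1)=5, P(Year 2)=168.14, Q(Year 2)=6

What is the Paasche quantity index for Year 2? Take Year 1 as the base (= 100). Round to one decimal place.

110.7

Paasche quantity index uses current-period prices as weights.
ΣP(Year 2)·Q(Year 2) = 189.05×37 + 9354.18×1 + 168.14×6 = 6994.85 + 9354.18 + 1008.84 = 17357.87
ΣP(Year 2)·Q(Year 1) = 189.05×29 + 9354.18×1 + 168.14×5 = 5482.45 + 9354.18 + 840.7 = 15677.33
Index = 17357.87 / 15677.33 × 100 = 110.7196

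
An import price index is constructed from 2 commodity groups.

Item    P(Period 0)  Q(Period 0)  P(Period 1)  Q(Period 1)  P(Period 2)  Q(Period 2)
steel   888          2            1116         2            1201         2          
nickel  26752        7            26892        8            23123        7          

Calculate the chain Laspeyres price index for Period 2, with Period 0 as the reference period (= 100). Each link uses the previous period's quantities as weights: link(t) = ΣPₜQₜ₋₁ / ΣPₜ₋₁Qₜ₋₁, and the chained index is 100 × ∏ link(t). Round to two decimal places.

86.86

Link Period 0→Period 1:
ΣP(Period 1)Q(Period 0) = 1116×2 + 26892×7 = 2232 + 188244 = 190476
ΣP(Period 0)Q(Period 0) = 888×2 + 26752×7 = 1776 + 187264 = 189040
link = 190476/189040 = 1.007596
Link Period 1→Period 2:
ΣP(Period 2)Q(Period 1) = 1201×2 + 23123×8 = 2402 + 184984 = 187386
ΣP(Period 1)Q(Period 1) = 1116×2 + 26892×8 = 2232 + 215136 = 217368
link = 187386/217368 = 0.862068
Chained index = 100 × 1.007596 × 0.862068 = 86.8617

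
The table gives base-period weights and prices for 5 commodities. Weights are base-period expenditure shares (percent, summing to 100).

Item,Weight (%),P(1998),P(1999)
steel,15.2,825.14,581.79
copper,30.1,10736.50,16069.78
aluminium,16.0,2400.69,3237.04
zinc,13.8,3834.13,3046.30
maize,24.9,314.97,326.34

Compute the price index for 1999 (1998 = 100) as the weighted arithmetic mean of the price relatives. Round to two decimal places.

114.11

steel: 15.2 × (581.79/825.14) = 15.2 × 0.705080 = 10.7172
copper: 30.1 × (16069.78/10736.50) = 30.1 × 1.496743 = 45.0520
aluminium: 16.0 × (3237.04/2400.69) = 16.0 × 1.348379 = 21.5741
zinc: 13.8 × (3046.30/3834.13) = 13.8 × 0.794522 = 10.9644
maize: 24.9 × (326.34/314.97) = 24.9 × 1.036099 = 25.7989
Index = Σ wᵢ·(p₁ᵢ/p₀ᵢ) = 10.7172 + 45.0520 + 21.5741 + 10.9644 + 25.7989 = 114.1065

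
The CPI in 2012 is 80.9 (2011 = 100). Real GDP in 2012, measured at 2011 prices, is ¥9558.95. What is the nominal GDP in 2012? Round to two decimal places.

Nominal = Real × (Index/100) = 9558.95 × (80.9/100)
        = 9558.95 × 0.809 = 7733.1906

7733.19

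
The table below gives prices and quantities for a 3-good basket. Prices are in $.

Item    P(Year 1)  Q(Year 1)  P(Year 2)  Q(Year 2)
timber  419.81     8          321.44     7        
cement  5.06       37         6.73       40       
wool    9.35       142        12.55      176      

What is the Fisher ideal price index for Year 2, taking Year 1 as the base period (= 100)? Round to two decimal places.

Laspeyres component (base-period weights):
ΣP(Year 2)Q(Year 1) = 321.44×8 + 6.73×37 + 12.55×142 = 2571.52 + 249.01 + 1782.1 = 4602.63
ΣP(Year 1)Q(Year 1) = 419.81×8 + 5.06×37 + 9.35×142 = 3358.48 + 187.22 + 1327.7 = 4873.4
L = 4602.63 / 4873.4 × 100 = 94.4439
Paasche component (current-period weights):
ΣP(Year 2)Q(Year 2) = 321.44×7 + 6.73×40 + 12.55×176 = 2250.08 + 269.2 + 2208.8 = 4728.08
ΣP(Year 1)Q(Year 2) = 419.81×7 + 5.06×40 + 9.35×176 = 2938.67 + 202.4 + 1645.6 = 4786.67
P = 4728.08 / 4786.67 × 100 = 98.7760
Fisher = √(L × P) = √(94.4439 × 98.7760) = 96.5857

96.59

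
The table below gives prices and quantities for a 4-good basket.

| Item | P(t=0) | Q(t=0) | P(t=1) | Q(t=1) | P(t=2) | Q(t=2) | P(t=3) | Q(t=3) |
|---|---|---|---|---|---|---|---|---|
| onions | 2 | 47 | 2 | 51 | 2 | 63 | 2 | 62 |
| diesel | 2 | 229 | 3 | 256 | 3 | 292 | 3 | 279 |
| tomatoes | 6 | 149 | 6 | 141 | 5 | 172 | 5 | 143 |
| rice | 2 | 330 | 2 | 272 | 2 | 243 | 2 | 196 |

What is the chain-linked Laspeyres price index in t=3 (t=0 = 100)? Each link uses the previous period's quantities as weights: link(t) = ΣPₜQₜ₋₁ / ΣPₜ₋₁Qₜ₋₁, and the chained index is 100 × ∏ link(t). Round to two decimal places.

103.96

Link t=0→t=1:
ΣP(t=1)Q(t=0) = 2×47 + 3×229 + 6×149 + 2×330 = 94 + 687 + 894 + 660 = 2335
ΣP(t=0)Q(t=0) = 2×47 + 2×229 + 6×149 + 2×330 = 94 + 458 + 894 + 660 = 2106
link = 2335/2106 = 1.108737
Link t=1→t=2:
ΣP(t=2)Q(t=1) = 2×51 + 3×256 + 5×141 + 2×272 = 102 + 768 + 705 + 544 = 2119
ΣP(t=1)Q(t=1) = 2×51 + 3×256 + 6×141 + 2×272 = 102 + 768 + 846 + 544 = 2260
link = 2119/2260 = 0.937611
Link t=2→t=3:
ΣP(t=3)Q(t=2) = 2×63 + 3×292 + 5×172 + 2×243 = 126 + 876 + 860 + 486 = 2348
ΣP(t=2)Q(t=2) = 2×63 + 3×292 + 5×172 + 2×243 = 126 + 876 + 860 + 486 = 2348
link = 2348/2348 = 1.000000
Chained index = 100 × 1.108737 × 0.937611 × 1.000000 = 103.9564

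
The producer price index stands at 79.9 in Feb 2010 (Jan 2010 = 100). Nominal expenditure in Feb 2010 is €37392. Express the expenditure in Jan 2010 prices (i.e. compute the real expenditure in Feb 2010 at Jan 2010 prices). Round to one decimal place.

Real = Nominal ÷ (Index/100) = 37392 ÷ (79.9/100)
     = 37392 ÷ 0.799 = 46798.4981

46798.5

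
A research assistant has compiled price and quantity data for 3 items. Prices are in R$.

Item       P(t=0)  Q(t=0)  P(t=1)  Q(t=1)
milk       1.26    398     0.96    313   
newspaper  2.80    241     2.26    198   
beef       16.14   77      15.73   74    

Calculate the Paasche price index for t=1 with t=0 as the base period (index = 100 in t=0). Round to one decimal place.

Paasche price index uses current-period quantities as weights.
ΣP(t=1)·Q(t=1) = 0.96×313 + 2.26×198 + 15.73×74 = 300.48 + 447.48 + 1164.02 = 1911.98
ΣP(t=0)·Q(t=1) = 1.26×313 + 2.80×198 + 16.14×74 = 394.38 + 554.4 + 1194.36 = 2143.14
Index = 1911.98 / 2143.14 × 100 = 89.2140

89.2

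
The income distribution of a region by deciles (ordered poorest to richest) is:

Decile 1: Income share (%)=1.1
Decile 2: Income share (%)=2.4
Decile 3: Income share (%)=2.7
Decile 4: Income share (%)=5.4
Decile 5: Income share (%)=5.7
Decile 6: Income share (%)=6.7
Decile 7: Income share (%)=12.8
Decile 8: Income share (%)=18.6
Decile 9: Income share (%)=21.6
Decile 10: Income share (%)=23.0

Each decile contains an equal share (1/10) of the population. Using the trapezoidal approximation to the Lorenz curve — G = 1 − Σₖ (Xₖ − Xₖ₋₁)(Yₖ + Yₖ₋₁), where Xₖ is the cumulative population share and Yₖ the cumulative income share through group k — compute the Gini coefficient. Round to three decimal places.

0.434

Cumulative income shares Yₖ: 0.0110, 0.0350, 0.0620, 0.1160, 0.1730, 0.2400, 0.3680, 0.5540, 0.7700, 1.0000
Σ (Xₖ−Xₖ₋₁)(Yₖ+Yₖ₋₁) = (1/10)(0.0110+0.0000) + (1/10)(0.0350+0.0110) + (1/10)(0.0620+0.0350) + (1/10)(0.1160+0.0620) + (1/10)(0.1730+0.1160) + (1/10)(0.2400+0.1730) + (1/10)(0.3680+0.2400) + (1/10)(0.5540+0.3680) + (1/10)(0.7700+0.5540) + (1/10)(1.0000+0.7700)
  = 0.0011 + 0.0046 + 0.0097 + 0.0178 + 0.0289 + 0.0413 + 0.0608 + 0.0922 + 0.1324 + 0.1770 = 0.5658
G = 1 − 0.5658 = 0.4342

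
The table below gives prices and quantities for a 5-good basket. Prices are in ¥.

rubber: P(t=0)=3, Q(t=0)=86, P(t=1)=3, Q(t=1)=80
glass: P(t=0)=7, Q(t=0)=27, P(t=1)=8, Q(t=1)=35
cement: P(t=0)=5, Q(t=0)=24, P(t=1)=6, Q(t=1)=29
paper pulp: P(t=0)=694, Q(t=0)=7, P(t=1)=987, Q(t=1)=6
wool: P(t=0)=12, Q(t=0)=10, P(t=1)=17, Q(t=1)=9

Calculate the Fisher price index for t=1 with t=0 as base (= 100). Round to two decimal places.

Laspeyres component (base-period weights):
ΣP(t=1)Q(t=0) = 3×86 + 8×27 + 6×24 + 987×7 + 17×10 = 258 + 216 + 144 + 6909 + 170 = 7697
ΣP(t=0)Q(t=0) = 3×86 + 7×27 + 5×24 + 694×7 + 12×10 = 258 + 189 + 120 + 4858 + 120 = 5545
L = 7697 / 5545 × 100 = 138.8097
Paasche component (current-period weights):
ΣP(t=1)Q(t=1) = 3×80 + 8×35 + 6×29 + 987×6 + 17×9 = 240 + 280 + 174 + 5922 + 153 = 6769
ΣP(t=0)Q(t=1) = 3×80 + 7×35 + 5×29 + 694×6 + 12×9 = 240 + 245 + 145 + 4164 + 108 = 4902
P = 6769 / 4902 × 100 = 138.0865
Fisher = √(L × P) = √(138.8097 × 138.0865) = 138.4476

138.45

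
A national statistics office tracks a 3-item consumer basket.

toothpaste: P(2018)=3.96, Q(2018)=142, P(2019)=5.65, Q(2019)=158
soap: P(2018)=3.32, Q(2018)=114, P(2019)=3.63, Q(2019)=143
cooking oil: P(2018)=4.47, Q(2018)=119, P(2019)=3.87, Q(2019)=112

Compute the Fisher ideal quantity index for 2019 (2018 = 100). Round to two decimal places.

109.38

Laspeyres component (base-period weights):
ΣP(2018)Q(2019) = 3.96×158 + 3.32×143 + 4.47×112 = 625.68 + 474.76 + 500.64 = 1601.08
ΣP(2018)Q(2018) = 3.96×142 + 3.32×114 + 4.47×119 = 562.32 + 378.48 + 531.93 = 1472.73
L = 1601.08 / 1472.73 × 100 = 108.7151
Paasche component (current-period weights):
ΣP(2019)Q(2019) = 5.65×158 + 3.63×143 + 3.87×112 = 892.7 + 519.09 + 433.44 = 1845.23
ΣP(2019)Q(2018) = 5.65×142 + 3.63×114 + 3.87×119 = 802.3 + 413.82 + 460.53 = 1676.65
P = 1845.23 / 1676.65 × 100 = 110.0546
Fisher = √(L × P) = √(108.7151 × 110.0546) = 109.3828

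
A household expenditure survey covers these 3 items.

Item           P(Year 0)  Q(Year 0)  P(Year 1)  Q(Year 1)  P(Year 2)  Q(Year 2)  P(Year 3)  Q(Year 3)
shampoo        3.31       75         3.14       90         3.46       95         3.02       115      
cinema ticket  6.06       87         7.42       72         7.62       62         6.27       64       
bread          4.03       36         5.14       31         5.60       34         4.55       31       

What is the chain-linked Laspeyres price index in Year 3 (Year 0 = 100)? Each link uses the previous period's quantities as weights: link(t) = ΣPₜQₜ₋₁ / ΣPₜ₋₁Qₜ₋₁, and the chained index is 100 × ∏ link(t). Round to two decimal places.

102.69

Link Year 0→Year 1:
ΣP(Year 1)Q(Year 0) = 3.14×75 + 7.42×87 + 5.14×36 = 235.5 + 645.54 + 185.04 = 1066.08
ΣP(Year 0)Q(Year 0) = 3.31×75 + 6.06×87 + 4.03×36 = 248.25 + 527.22 + 145.08 = 920.55
link = 1066.08/920.55 = 1.158090
Link Year 1→Year 2:
ΣP(Year 2)Q(Year 1) = 3.46×90 + 7.62×72 + 5.60×31 = 311.4 + 548.64 + 173.6 = 1033.64
ΣP(Year 1)Q(Year 1) = 3.14×90 + 7.42×72 + 5.14×31 = 282.6 + 534.24 + 159.34 = 976.18
link = 1033.64/976.18 = 1.058862
Link Year 2→Year 3:
ΣP(Year 3)Q(Year 2) = 3.02×95 + 6.27×62 + 4.55×34 = 286.9 + 388.74 + 154.7 = 830.34
ΣP(Year 2)Q(Year 2) = 3.46×95 + 7.62×62 + 5.60×34 = 328.7 + 472.44 + 190.4 = 991.54
link = 830.34/991.54 = 0.837425
Chained index = 100 × 1.158090 × 1.058862 × 0.837425 = 102.6899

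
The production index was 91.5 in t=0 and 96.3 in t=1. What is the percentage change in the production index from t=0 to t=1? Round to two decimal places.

Change = (96.3 − 91.5) / 91.5 × 100
       = 4.8 / 91.5 × 100 = 5.2459%

5.25%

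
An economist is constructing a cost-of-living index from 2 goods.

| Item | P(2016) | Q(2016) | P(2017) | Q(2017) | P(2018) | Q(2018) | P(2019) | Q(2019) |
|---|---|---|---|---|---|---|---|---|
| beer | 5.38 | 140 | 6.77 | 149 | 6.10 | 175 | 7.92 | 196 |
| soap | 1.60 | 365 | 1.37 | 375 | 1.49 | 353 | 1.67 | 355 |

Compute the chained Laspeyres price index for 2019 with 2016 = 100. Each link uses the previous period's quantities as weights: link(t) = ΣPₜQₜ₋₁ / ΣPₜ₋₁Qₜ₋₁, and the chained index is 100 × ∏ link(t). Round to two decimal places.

Link 2016→2017:
ΣP(2017)Q(2016) = 6.77×140 + 1.37×365 = 947.8 + 500.05 = 1447.85
ΣP(2016)Q(2016) = 5.38×140 + 1.60×365 = 753.2 + 584 = 1337.2
link = 1447.85/1337.2 = 1.082748
Link 2017→2018:
ΣP(2018)Q(2017) = 6.10×149 + 1.49×375 = 908.9 + 558.75 = 1467.65
ΣP(2017)Q(2017) = 6.77×149 + 1.37×375 = 1008.73 + 513.75 = 1522.48
link = 1467.65/1522.48 = 0.963986
Link 2018→2019:
ΣP(2019)Q(2018) = 7.92×175 + 1.67×353 = 1386 + 589.51 = 1975.51
ΣP(2018)Q(2018) = 6.10×175 + 1.49×353 = 1067.5 + 525.97 = 1593.47
link = 1975.51/1593.47 = 1.239753
Chained index = 100 × 1.082748 × 0.963986 × 1.239753 = 129.3998

129.40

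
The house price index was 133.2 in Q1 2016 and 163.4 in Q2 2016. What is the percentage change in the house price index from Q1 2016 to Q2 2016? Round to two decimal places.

22.67%

Change = (163.4 − 133.2) / 133.2 × 100
       = 30.2 / 133.2 × 100 = 22.6727%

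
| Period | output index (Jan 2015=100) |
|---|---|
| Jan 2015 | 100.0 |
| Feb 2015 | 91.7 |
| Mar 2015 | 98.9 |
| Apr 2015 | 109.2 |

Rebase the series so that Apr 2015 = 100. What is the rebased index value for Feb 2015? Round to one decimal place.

Rebased(Feb 2015) = 91.7 / 109.2 × 100 = 83.9744

84.0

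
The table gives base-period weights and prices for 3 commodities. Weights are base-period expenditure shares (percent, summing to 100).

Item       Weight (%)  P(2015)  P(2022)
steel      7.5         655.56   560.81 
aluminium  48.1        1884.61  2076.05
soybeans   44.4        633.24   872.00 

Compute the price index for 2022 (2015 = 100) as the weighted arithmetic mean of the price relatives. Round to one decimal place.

steel: 7.5 × (560.81/655.56) = 7.5 × 0.855467 = 6.4160
aluminium: 48.1 × (2076.05/1884.61) = 48.1 × 1.101581 = 52.9860
soybeans: 44.4 × (872.00/633.24) = 44.4 × 1.377045 = 61.1408
Index = Σ wᵢ·(p₁ᵢ/p₀ᵢ) = 6.4160 + 52.9860 + 61.1408 = 120.5428

120.5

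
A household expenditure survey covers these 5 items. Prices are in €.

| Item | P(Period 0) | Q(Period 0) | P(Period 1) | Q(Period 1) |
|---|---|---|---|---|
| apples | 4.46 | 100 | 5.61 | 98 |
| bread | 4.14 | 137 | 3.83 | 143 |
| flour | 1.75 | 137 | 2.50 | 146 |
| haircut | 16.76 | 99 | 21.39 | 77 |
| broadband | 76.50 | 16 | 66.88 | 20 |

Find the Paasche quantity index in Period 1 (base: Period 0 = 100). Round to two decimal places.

Paasche quantity index uses current-period prices as weights.
ΣP(Period 1)·Q(Period 1) = 5.61×98 + 3.83×143 + 2.50×146 + 21.39×77 + 66.88×20 = 549.78 + 547.69 + 365 + 1647.03 + 1337.6 = 4447.1
ΣP(Period 1)·Q(Period 0) = 5.61×100 + 3.83×137 + 2.50×137 + 21.39×99 + 66.88×16 = 561 + 524.71 + 342.5 + 2117.61 + 1070.08 = 4615.9
Index = 4447.1 / 4615.9 × 100 = 96.3431

96.34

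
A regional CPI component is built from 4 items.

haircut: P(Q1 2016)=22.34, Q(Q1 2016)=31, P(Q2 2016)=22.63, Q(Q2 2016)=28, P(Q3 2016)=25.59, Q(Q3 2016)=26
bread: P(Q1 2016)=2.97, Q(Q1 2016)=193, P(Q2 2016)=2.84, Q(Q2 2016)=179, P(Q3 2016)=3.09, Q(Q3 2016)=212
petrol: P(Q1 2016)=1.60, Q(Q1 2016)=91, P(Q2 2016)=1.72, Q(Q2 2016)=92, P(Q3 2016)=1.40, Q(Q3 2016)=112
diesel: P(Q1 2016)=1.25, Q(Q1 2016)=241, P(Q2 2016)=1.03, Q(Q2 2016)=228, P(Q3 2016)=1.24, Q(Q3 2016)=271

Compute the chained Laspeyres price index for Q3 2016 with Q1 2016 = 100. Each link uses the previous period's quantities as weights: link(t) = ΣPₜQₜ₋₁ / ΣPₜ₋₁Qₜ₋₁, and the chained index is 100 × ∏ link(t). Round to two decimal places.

Link Q1 2016→Q2 2016:
ΣP(Q2 2016)Q(Q1 2016) = 22.63×31 + 2.84×193 + 1.72×91 + 1.03×241 = 701.53 + 548.12 + 156.52 + 248.23 = 1654.4
ΣP(Q1 2016)Q(Q1 2016) = 22.34×31 + 2.97×193 + 1.60×91 + 1.25×241 = 692.54 + 573.21 + 145.6 + 301.25 = 1712.6
link = 1654.4/1712.6 = 0.966017
Link Q2 2016→Q3 2016:
ΣP(Q3 2016)Q(Q2 2016) = 25.59×28 + 3.09×179 + 1.40×92 + 1.24×228 = 716.52 + 553.11 + 128.8 + 282.72 = 1681.15
ΣP(Q2 2016)Q(Q2 2016) = 22.63×28 + 2.84×179 + 1.72×92 + 1.03×228 = 633.64 + 508.36 + 158.24 + 234.84 = 1535.08
link = 1681.15/1535.08 = 1.095155
Chained index = 100 × 0.966017 × 1.095155 = 105.7938

105.79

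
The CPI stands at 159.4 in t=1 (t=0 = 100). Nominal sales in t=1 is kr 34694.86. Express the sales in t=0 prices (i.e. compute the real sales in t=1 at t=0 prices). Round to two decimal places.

Real = Nominal ÷ (Index/100) = 34694.86 ÷ (159.4/100)
     = 34694.86 ÷ 1.594 = 21765.9097

21765.91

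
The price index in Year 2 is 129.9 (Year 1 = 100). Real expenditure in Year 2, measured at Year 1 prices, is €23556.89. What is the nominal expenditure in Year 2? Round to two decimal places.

30600.40

Nominal = Real × (Index/100) = 23556.89 × (129.9/100)
        = 23556.89 × 1.299 = 30600.4001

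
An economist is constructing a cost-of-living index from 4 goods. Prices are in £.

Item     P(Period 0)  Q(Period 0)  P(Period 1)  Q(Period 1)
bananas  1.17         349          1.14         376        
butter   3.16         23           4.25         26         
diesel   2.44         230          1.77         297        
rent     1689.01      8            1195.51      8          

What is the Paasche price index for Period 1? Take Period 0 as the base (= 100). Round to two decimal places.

Paasche price index uses current-period quantities as weights.
ΣP(Period 1)·Q(Period 1) = 1.14×376 + 4.25×26 + 1.77×297 + 1195.51×8 = 428.64 + 110.5 + 525.69 + 9564.08 = 10628.91
ΣP(Period 0)·Q(Period 1) = 1.17×376 + 3.16×26 + 2.44×297 + 1689.01×8 = 439.92 + 82.16 + 724.68 + 13512.08 = 14758.84
Index = 10628.91 / 14758.84 × 100 = 72.0172

72.02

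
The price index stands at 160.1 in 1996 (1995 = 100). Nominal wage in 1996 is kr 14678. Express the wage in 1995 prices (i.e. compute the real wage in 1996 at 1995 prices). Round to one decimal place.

Real = Nominal ÷ (Index/100) = 14678 ÷ (160.1/100)
     = 14678 ÷ 1.601 = 9168.0200

9168.0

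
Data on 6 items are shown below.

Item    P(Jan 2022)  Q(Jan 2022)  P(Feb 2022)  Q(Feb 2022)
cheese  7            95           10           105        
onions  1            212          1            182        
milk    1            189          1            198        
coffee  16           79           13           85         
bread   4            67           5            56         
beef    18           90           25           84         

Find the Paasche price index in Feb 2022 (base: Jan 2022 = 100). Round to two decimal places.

116.72

Paasche price index uses current-period quantities as weights.
ΣP(Feb 2022)·Q(Feb 2022) = 10×105 + 1×182 + 1×198 + 13×85 + 5×56 + 25×84 = 1050 + 182 + 198 + 1105 + 280 + 2100 = 4915
ΣP(Jan 2022)·Q(Feb 2022) = 7×105 + 1×182 + 1×198 + 16×85 + 4×56 + 18×84 = 735 + 182 + 198 + 1360 + 224 + 1512 = 4211
Index = 4915 / 4211 × 100 = 116.7181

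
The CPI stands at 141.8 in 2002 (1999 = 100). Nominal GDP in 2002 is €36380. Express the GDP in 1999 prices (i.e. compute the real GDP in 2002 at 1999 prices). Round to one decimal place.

Real = Nominal ÷ (Index/100) = 36380 ÷ (141.8/100)
     = 36380 ÷ 1.418 = 25655.8533

25655.9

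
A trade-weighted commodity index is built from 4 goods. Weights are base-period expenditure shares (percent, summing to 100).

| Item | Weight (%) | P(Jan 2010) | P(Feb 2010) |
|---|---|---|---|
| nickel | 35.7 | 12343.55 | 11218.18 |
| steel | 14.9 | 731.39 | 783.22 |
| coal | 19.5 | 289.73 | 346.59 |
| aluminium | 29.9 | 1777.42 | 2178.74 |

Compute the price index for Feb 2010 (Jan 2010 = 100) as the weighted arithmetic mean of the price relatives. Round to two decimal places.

nickel: 35.7 × (11218.18/12343.55) = 35.7 × 0.908829 = 32.4452
steel: 14.9 × (783.22/731.39) = 14.9 × 1.070865 = 15.9559
coal: 19.5 × (346.59/289.73) = 19.5 × 1.196252 = 23.3269
aluminium: 29.9 × (2178.74/1777.42) = 29.9 × 1.225788 = 36.6511
Index = Σ wᵢ·(p₁ᵢ/p₀ᵢ) = 32.4452 + 15.9559 + 23.3269 + 36.6511 = 108.3791

108.38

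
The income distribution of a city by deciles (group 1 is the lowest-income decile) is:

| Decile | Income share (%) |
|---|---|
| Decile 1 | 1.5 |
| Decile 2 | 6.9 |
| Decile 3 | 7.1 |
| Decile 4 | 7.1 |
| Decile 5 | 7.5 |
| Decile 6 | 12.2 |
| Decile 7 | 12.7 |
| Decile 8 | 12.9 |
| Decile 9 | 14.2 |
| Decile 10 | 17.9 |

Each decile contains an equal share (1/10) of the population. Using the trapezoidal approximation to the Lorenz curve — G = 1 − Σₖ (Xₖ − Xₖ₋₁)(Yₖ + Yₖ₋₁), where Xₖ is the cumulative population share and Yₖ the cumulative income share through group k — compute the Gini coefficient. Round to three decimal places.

Cumulative income shares Yₖ: 0.0150, 0.0840, 0.1550, 0.2260, 0.3010, 0.4230, 0.5500, 0.6790, 0.8210, 1.0000
Σ (Xₖ−Xₖ₋₁)(Yₖ+Yₖ₋₁) = (1/10)(0.0150+0.0000) + (1/10)(0.0840+0.0150) + (1/10)(0.1550+0.0840) + (1/10)(0.2260+0.1550) + (1/10)(0.3010+0.2260) + (1/10)(0.4230+0.3010) + (1/10)(0.5500+0.4230) + (1/10)(0.6790+0.5500) + (1/10)(0.8210+0.6790) + (1/10)(1.0000+0.8210)
  = 0.0015 + 0.0099 + 0.0239 + 0.0381 + 0.0527 + 0.0724 + 0.0973 + 0.1229 + 0.1500 + 0.1821 = 0.7508
G = 1 − 0.7508 = 0.2492

0.249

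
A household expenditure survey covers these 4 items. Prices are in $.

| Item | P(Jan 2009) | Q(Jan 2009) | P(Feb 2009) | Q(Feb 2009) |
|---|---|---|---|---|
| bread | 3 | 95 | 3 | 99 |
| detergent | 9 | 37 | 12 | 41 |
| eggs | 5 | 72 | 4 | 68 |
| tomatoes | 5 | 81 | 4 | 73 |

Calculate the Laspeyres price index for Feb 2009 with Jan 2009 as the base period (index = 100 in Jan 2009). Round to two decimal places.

Laspeyres price index uses base-period quantities as weights.
ΣP(Feb 2009)·Q(Jan 2009) = 3×95 + 12×37 + 4×72 + 4×81 = 285 + 444 + 288 + 324 = 1341
ΣP(Jan 2009)·Q(Jan 2009) = 3×95 + 9×37 + 5×72 + 5×81 = 285 + 333 + 360 + 405 = 1383
Index = 1341 / 1383 × 100 = 96.9631

96.96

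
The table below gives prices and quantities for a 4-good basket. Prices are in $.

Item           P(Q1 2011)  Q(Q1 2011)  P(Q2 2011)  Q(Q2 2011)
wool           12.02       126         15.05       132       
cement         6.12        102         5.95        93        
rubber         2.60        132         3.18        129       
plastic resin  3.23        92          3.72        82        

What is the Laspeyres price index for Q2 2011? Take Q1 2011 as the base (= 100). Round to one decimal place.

Laspeyres price index uses base-period quantities as weights.
ΣP(Q2 2011)·Q(Q1 2011) = 15.05×126 + 5.95×102 + 3.18×132 + 3.72×92 = 1896.3 + 606.9 + 419.76 + 342.24 = 3265.2
ΣP(Q1 2011)·Q(Q1 2011) = 12.02×126 + 6.12×102 + 2.60×132 + 3.23×92 = 1514.52 + 624.24 + 343.2 + 297.16 = 2779.12
Index = 3265.2 / 2779.12 × 100 = 117.4904

117.5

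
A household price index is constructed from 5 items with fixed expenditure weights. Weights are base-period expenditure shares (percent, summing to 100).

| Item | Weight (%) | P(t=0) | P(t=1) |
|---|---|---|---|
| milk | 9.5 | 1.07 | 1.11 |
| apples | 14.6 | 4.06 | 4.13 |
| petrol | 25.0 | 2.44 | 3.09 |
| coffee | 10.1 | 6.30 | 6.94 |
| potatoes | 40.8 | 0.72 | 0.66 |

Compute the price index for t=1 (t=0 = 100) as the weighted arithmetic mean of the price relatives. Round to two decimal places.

104.89

milk: 9.5 × (1.11/1.07) = 9.5 × 1.037383 = 9.8551
apples: 14.6 × (4.13/4.06) = 14.6 × 1.017241 = 14.8517
petrol: 25.0 × (3.09/2.44) = 25.0 × 1.266393 = 31.6598
coffee: 10.1 × (6.94/6.30) = 10.1 × 1.101587 = 11.1260
potatoes: 40.8 × (0.66/0.72) = 40.8 × 0.916667 = 37.4000
Index = Σ wᵢ·(p₁ᵢ/p₀ᵢ) = 9.8551 + 14.8517 + 31.6598 + 11.1260 + 37.4000 = 104.8927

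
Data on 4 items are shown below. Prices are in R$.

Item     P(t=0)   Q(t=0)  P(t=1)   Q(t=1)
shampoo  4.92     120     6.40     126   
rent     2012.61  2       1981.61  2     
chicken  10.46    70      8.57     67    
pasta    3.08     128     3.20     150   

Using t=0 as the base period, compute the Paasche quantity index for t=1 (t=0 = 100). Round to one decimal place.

101.4

Paasche quantity index uses current-period prices as weights.
ΣP(t=1)·Q(t=1) = 6.40×126 + 1981.61×2 + 8.57×67 + 3.20×150 = 806.4 + 3963.22 + 574.19 + 480 = 5823.81
ΣP(t=1)·Q(t=0) = 6.40×120 + 1981.61×2 + 8.57×70 + 3.20×128 = 768 + 3963.22 + 599.9 + 409.6 = 5740.72
Index = 5823.81 / 5740.72 × 100 = 101.4474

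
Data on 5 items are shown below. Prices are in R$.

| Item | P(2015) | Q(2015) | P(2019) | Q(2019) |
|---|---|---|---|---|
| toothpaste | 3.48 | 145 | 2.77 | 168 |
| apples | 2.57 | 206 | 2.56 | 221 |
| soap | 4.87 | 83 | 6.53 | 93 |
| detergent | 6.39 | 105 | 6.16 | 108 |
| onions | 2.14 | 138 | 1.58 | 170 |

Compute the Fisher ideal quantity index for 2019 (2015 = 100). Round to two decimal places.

110.36

Laspeyres component (base-period weights):
ΣP(2015)Q(2019) = 3.48×168 + 2.57×221 + 4.87×93 + 6.39×108 + 2.14×170 = 584.64 + 567.97 + 452.91 + 690.12 + 363.8 = 2659.44
ΣP(2015)Q(2015) = 3.48×145 + 2.57×206 + 4.87×83 + 6.39×105 + 2.14×138 = 504.6 + 529.42 + 404.21 + 670.95 + 295.32 = 2404.5
L = 2659.44 / 2404.5 × 100 = 110.6026
Paasche component (current-period weights):
ΣP(2019)Q(2019) = 2.77×168 + 2.56×221 + 6.53×93 + 6.16×108 + 1.58×170 = 465.36 + 565.76 + 607.29 + 665.28 + 268.6 = 2572.29
ΣP(2019)Q(2015) = 2.77×145 + 2.56×206 + 6.53×83 + 6.16×105 + 1.58×138 = 401.65 + 527.36 + 541.99 + 646.8 + 218.04 = 2335.84
P = 2572.29 / 2335.84 × 100 = 110.1227
Fisher = √(L × P) = √(110.6026 × 110.1227) = 110.3624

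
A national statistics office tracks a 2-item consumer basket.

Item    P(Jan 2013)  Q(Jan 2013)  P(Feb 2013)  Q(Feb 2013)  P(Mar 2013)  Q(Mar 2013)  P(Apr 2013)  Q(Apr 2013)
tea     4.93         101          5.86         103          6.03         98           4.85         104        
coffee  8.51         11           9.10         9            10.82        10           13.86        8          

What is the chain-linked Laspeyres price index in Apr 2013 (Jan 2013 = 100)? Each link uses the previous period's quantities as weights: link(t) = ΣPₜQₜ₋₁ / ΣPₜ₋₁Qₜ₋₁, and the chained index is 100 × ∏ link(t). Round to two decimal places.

Link Jan 2013→Feb 2013:
ΣP(Feb 2013)Q(Jan 2013) = 5.86×101 + 9.10×11 = 591.86 + 100.1 = 691.96
ΣP(Jan 2013)Q(Jan 2013) = 4.93×101 + 8.51×11 = 497.93 + 93.61 = 591.54
link = 691.96/591.54 = 1.169760
Link Feb 2013→Mar 2013:
ΣP(Mar 2013)Q(Feb 2013) = 6.03×103 + 10.82×9 = 621.09 + 97.38 = 718.47
ΣP(Feb 2013)Q(Feb 2013) = 5.86×103 + 9.10×9 = 603.58 + 81.9 = 685.48
link = 718.47/685.48 = 1.048127
Link Mar 2013→Apr 2013:
ΣP(Apr 2013)Q(Mar 2013) = 4.85×98 + 13.86×10 = 475.3 + 138.6 = 613.9
ΣP(Mar 2013)Q(Mar 2013) = 6.03×98 + 10.82×10 = 590.94 + 108.2 = 699.14
link = 613.9/699.14 = 0.878079
Chained index = 100 × 1.169760 × 1.048127 × 0.878079 = 107.6575

107.66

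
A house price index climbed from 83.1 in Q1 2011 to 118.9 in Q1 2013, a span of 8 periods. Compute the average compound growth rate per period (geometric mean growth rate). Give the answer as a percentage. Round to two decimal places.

Growth factor = (118.9/83.1)^(1/8) = (1.430806)^(1/8) = 1.045798
Growth rate = 1.045798 − 1 = 0.045798 = 4.5798%

4.58%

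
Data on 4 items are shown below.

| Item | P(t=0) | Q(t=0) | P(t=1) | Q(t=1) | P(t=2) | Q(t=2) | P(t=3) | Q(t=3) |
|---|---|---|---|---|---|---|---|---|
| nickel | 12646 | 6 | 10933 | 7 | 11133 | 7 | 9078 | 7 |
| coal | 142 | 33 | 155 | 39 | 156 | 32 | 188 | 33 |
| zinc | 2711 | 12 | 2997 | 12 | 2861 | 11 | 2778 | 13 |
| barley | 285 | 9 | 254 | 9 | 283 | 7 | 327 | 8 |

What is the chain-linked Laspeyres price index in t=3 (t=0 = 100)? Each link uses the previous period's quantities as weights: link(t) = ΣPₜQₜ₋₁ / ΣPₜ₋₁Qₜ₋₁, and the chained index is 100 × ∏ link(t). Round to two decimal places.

82.95

Link t=0→t=1:
ΣP(t=1)Q(t=0) = 10933×6 + 155×33 + 2997×12 + 254×9 = 65598 + 5115 + 35964 + 2286 = 108963
ΣP(t=0)Q(t=0) = 12646×6 + 142×33 + 2711×12 + 285×9 = 75876 + 4686 + 32532 + 2565 = 115659
link = 108963/115659 = 0.942106
Link t=1→t=2:
ΣP(t=2)Q(t=1) = 11133×7 + 156×39 + 2861×12 + 283×9 = 77931 + 6084 + 34332 + 2547 = 120894
ΣP(t=1)Q(t=1) = 10933×7 + 155×39 + 2997×12 + 254×9 = 76531 + 6045 + 35964 + 2286 = 120826
link = 120894/120826 = 1.000563
Link t=2→t=3:
ΣP(t=3)Q(t=2) = 9078×7 + 188×32 + 2778×11 + 327×7 = 63546 + 6016 + 30558 + 2289 = 102409
ΣP(t=2)Q(t=2) = 11133×7 + 156×32 + 2861×11 + 283×7 = 77931 + 4992 + 31471 + 1981 = 116375
link = 102409/116375 = 0.879991
Chained index = 100 × 0.942106 × 1.000563 × 0.879991 = 82.9511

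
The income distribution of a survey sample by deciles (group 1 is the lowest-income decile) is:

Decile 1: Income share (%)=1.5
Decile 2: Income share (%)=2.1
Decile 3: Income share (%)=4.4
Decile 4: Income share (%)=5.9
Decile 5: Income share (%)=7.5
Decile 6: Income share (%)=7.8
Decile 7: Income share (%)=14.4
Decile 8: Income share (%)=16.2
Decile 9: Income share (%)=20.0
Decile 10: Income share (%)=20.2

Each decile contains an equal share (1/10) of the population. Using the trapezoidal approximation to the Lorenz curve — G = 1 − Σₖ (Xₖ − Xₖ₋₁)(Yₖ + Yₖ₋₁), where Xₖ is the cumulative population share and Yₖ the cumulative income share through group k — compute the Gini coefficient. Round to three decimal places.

Cumulative income shares Yₖ: 0.0150, 0.0360, 0.0800, 0.1390, 0.2140, 0.2920, 0.4360, 0.5980, 0.7980, 1.0000
Σ (Xₖ−Xₖ₋₁)(Yₖ+Yₖ₋₁) = (1/10)(0.0150+0.0000) + (1/10)(0.0360+0.0150) + (1/10)(0.0800+0.0360) + (1/10)(0.1390+0.0800) + (1/10)(0.2140+0.1390) + (1/10)(0.2920+0.2140) + (1/10)(0.4360+0.2920) + (1/10)(0.5980+0.4360) + (1/10)(0.7980+0.5980) + (1/10)(1.0000+0.7980)
  = 0.0015 + 0.0051 + 0.0116 + 0.0219 + 0.0353 + 0.0506 + 0.0728 + 0.1034 + 0.1396 + 0.1798 = 0.6216
G = 1 − 0.6216 = 0.3784

0.378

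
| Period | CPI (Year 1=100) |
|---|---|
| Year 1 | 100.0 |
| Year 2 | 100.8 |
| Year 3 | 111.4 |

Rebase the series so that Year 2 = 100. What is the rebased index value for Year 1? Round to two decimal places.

Rebased(Year 1) = 100.0 / 100.8 × 100 = 99.2063

99.21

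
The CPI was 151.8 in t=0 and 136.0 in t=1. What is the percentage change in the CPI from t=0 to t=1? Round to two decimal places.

-10.41%

Change = (136.0 − 151.8) / 151.8 × 100
       = -15.8 / 151.8 × 100 = -10.4084%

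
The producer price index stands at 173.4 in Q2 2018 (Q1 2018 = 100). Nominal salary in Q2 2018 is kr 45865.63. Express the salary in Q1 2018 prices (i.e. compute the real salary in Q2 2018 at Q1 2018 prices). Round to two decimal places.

26450.77

Real = Nominal ÷ (Index/100) = 45865.63 ÷ (173.4/100)
     = 45865.63 ÷ 1.734 = 26450.7670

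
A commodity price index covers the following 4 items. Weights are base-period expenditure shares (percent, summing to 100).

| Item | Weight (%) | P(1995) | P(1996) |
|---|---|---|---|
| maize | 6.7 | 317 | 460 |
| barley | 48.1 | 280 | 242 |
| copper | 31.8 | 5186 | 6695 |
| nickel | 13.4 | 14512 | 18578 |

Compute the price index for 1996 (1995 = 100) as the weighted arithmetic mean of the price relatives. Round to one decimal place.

maize: 6.7 × (460/317) = 6.7 × 1.451104 = 9.7224
barley: 48.1 × (242/280) = 48.1 × 0.864286 = 41.5721
copper: 31.8 × (6695/5186) = 31.8 × 1.290976 = 41.0530
nickel: 13.4 × (18578/14512) = 13.4 × 1.280182 = 17.1544
Index = Σ wᵢ·(p₁ᵢ/p₀ᵢ) = 9.7224 + 41.5721 + 41.0530 + 17.1544 = 109.5020

109.5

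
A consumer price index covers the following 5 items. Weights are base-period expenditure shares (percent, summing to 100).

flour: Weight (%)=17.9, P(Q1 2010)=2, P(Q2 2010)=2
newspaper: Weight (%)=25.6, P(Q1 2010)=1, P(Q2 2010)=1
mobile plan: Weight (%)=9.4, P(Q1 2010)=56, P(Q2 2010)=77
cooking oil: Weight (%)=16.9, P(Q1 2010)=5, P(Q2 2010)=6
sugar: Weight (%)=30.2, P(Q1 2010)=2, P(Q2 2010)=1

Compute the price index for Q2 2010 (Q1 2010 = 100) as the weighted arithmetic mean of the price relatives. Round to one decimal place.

flour: 17.9 × (2/2) = 17.9 × 1.000000 = 17.9000
newspaper: 25.6 × (1/1) = 25.6 × 1.000000 = 25.6000
mobile plan: 9.4 × (77/56) = 9.4 × 1.375000 = 12.9250
cooking oil: 16.9 × (6/5) = 16.9 × 1.200000 = 20.2800
sugar: 30.2 × (1/2) = 30.2 × 0.500000 = 15.1000
Index = Σ wᵢ·(p₁ᵢ/p₀ᵢ) = 17.9000 + 25.6000 + 12.9250 + 20.2800 + 15.1000 = 91.8050

91.8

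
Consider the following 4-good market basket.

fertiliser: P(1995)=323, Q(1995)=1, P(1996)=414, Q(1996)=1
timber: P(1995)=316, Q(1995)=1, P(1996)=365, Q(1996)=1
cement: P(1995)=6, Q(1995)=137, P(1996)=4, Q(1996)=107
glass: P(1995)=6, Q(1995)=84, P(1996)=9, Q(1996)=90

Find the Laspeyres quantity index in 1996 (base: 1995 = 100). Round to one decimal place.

92.7

Laspeyres quantity index uses base-period prices as weights.
ΣP(1995)·Q(1996) = 323×1 + 316×1 + 6×107 + 6×90 = 323 + 316 + 642 + 540 = 1821
ΣP(1995)·Q(1995) = 323×1 + 316×1 + 6×137 + 6×84 = 323 + 316 + 822 + 504 = 1965
Index = 1821 / 1965 × 100 = 92.6718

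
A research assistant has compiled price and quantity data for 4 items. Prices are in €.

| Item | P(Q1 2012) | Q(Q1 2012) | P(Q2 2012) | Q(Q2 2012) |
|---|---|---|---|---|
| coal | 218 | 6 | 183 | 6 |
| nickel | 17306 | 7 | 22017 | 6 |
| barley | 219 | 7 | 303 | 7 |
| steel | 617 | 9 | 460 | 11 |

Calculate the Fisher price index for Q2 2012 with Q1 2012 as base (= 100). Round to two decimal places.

124.19

Laspeyres component (base-period weights):
ΣP(Q2 2012)Q(Q1 2012) = 183×6 + 22017×7 + 303×7 + 460×9 = 1098 + 154119 + 2121 + 4140 = 161478
ΣP(Q1 2012)Q(Q1 2012) = 218×6 + 17306×7 + 219×7 + 617×9 = 1308 + 121142 + 1533 + 5553 = 129536
L = 161478 / 129536 × 100 = 124.6588
Paasche component (current-period weights):
ΣP(Q2 2012)Q(Q2 2012) = 183×6 + 22017×6 + 303×7 + 460×11 = 1098 + 132102 + 2121 + 5060 = 140381
ΣP(Q1 2012)Q(Q2 2012) = 218×6 + 17306×6 + 219×7 + 617×11 = 1308 + 103836 + 1533 + 6787 = 113464
P = 140381 / 113464 × 100 = 123.7229
Fisher = √(L × P) = √(124.6588 × 123.7229) = 124.1900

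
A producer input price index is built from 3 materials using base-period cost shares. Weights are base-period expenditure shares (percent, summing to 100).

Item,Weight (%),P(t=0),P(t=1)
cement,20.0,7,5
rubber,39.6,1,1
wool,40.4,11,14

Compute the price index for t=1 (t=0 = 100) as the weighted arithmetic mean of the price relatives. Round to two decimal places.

cement: 20.0 × (5/7) = 20.0 × 0.714286 = 14.2857
rubber: 39.6 × (1/1) = 39.6 × 1.000000 = 39.6000
wool: 40.4 × (14/11) = 40.4 × 1.272727 = 51.4182
Index = Σ wᵢ·(p₁ᵢ/p₀ᵢ) = 14.2857 + 39.6000 + 51.4182 = 105.3039

105.30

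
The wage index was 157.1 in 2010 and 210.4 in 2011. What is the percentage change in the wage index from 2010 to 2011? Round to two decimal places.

33.93%

Change = (210.4 − 157.1) / 157.1 × 100
       = 53.3 / 157.1 × 100 = 33.9274%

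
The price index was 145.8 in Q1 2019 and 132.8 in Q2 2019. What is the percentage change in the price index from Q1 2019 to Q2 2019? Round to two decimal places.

-8.92%

Change = (132.8 − 145.8) / 145.8 × 100
       = -13.0 / 145.8 × 100 = -8.9163%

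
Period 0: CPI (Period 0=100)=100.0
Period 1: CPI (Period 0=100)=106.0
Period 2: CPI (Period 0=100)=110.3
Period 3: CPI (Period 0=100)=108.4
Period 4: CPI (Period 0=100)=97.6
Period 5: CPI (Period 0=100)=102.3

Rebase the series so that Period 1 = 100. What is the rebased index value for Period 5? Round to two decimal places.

Rebased(Period 5) = 102.3 / 106.0 × 100 = 96.5094

96.51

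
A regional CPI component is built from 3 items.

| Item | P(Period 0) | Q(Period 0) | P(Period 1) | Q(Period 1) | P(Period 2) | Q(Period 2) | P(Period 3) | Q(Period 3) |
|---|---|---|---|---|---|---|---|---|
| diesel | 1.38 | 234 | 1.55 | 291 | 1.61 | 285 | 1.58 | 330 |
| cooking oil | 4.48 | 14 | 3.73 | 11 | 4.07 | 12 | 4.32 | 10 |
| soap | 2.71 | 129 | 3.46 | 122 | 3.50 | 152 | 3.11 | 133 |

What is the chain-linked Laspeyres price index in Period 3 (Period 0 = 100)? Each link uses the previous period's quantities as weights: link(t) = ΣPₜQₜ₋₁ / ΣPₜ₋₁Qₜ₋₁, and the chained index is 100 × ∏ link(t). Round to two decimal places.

112.97

Link Period 0→Period 1:
ΣP(Period 1)Q(Period 0) = 1.55×234 + 3.73×14 + 3.46×129 = 362.7 + 52.22 + 446.34 = 861.26
ΣP(Period 0)Q(Period 0) = 1.38×234 + 4.48×14 + 2.71×129 = 322.92 + 62.72 + 349.59 = 735.23
link = 861.26/735.23 = 1.171416
Link Period 1→Period 2:
ΣP(Period 2)Q(Period 1) = 1.61×291 + 4.07×11 + 3.50×122 = 468.51 + 44.77 + 427 = 940.28
ΣP(Period 1)Q(Period 1) = 1.55×291 + 3.73×11 + 3.46×122 = 451.05 + 41.03 + 422.12 = 914.2
link = 940.28/914.2 = 1.028528
Link Period 2→Period 3:
ΣP(Period 3)Q(Period 2) = 1.58×285 + 4.32×12 + 3.11×152 = 450.3 + 51.84 + 472.72 = 974.86
ΣP(Period 2)Q(Period 2) = 1.61×285 + 4.07×12 + 3.50×152 = 458.85 + 48.84 + 532 = 1039.69
link = 974.86/1039.69 = 0.937645
Chained index = 100 × 1.171416 × 1.028528 × 0.937645 = 112.9706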